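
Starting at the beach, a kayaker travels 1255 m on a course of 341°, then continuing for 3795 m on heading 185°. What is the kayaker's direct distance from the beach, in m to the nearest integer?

2697 m

Leg 1 (341°, 1255 m): east 1255 sin 341° = -408.59, north 1255 cos 341° = 1186.63
Leg 2 (185°, 3795 m): east 3795 sin 185° = -330.76, north 3795 cos 185° = -3780.56
Net: -739.34 east, -2593.93 north. Distance = √((-739.34)² + (-2593.93)²) = 2697.243 m.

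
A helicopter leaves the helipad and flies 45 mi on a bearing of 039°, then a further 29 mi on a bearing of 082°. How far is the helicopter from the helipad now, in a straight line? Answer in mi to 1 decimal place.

Leg 1 (039°, 45 mi): east 45 sin 39° = 28.32, north 45 cos 39° = 34.97
Leg 2 (082°, 29 mi): east 29 sin 82° = 28.72, north 29 cos 82° = 4.04
Net: 57.04 east, 39.01 north. Distance = √((57.04)² + (39.01)²) = 69.100 mi.

69.1 mi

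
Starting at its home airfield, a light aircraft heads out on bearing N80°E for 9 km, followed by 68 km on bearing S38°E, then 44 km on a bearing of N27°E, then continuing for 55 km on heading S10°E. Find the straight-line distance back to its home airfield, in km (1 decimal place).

104.5 km

Leg 1 (N80°E, 9 km): east 9 sin 80° = 8.86, north 9 cos 80° = 1.56
Leg 2 (S38°E, 68 km): east 68 sin 142° = 41.86, north 68 cos 142° = -53.58
Leg 3 (N27°E, 44 km): east 44 sin 27° = 19.98, north 44 cos 27° = 39.20
Leg 4 (S10°E, 55 km): east 55 sin 170° = 9.55, north 55 cos 170° = -54.16
Net: 80.25 east, -66.98 north. Distance = √((80.25)² + (-66.98)²) = 104.534 km.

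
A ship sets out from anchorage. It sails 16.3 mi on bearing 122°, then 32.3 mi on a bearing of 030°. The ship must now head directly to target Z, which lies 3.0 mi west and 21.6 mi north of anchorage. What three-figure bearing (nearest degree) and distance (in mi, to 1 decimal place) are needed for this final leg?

Leg 1 (122°, 16.3 mi): east 16.3 sin 122° = 13.82, north 16.3 cos 122° = -8.64
Leg 2 (030°, 32.3 mi): east 32.3 sin 30° = 16.15, north 32.3 cos 30° = 27.97
Current position: (29.97, 19.33). Target: (-3.0, 21.6). Remaining: Δeast = -32.97, Δnorth = 2.27.
Bearing = atan2(-32.97, 2.27) mod 360° = 273.93°; distance = √((-32.97)² + (2.27)²) = 33.051 mi.

274°, 33.1 mi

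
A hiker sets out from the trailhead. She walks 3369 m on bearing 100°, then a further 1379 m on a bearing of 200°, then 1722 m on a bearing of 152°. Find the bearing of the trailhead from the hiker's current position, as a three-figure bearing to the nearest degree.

Leg 1 (100°, 3369 m): east 3369 sin 100° = 3317.82, north 3369 cos 100° = -585.02
Leg 2 (200°, 1379 m): east 1379 sin 200° = -471.65, north 1379 cos 200° = -1295.84
Leg 3 (152°, 1722 m): east 1722 sin 152° = 808.43, north 1722 cos 152° = -1520.44
Net displacement: 3654.60 east, -3401.29 north. Direction back to start is (-3654.60, 3401.29): bearing = atan2(-3654.60, 3401.29) mod 360° = 312.94° ≈ 313°.

313°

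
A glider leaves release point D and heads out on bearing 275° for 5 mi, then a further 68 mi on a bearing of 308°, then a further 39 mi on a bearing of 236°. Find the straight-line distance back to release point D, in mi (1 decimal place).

Leg 1 (275°, 5 mi): east 5 sin 275° = -4.98, north 5 cos 275° = 0.44
Leg 2 (308°, 68 mi): east 68 sin 308° = -53.58, north 68 cos 308° = 41.86
Leg 3 (236°, 39 mi): east 39 sin 236° = -32.33, north 39 cos 236° = -21.81
Net: -90.90 east, 20.49 north. Distance = √((-90.90)² + (20.49)²) = 93.179 mi.

93.2 mi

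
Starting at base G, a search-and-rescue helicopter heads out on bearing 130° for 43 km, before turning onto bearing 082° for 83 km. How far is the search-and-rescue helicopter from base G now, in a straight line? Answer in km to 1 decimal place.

Leg 1 (130°, 43 km): east 43 sin 130° = 32.94, north 43 cos 130° = -27.64
Leg 2 (082°, 83 km): east 83 sin 82° = 82.19, north 83 cos 82° = 11.55
Net: 115.13 east, -16.09 north. Distance = √((115.13)² + (-16.09)²) = 116.251 km.

116.3 km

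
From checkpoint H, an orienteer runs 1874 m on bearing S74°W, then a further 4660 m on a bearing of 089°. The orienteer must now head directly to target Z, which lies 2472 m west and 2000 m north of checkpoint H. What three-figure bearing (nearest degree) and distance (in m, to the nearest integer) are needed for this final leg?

295°, 5860 m

Leg 1 (S74°W, 1874 m): east 1874 sin 254° = -1801.40, north 1874 cos 254° = -516.54
Leg 2 (089°, 4660 m): east 4660 sin 89° = 4659.29, north 4660 cos 89° = 81.33
Current position: (2857.89, -435.22). Target: (-2472, 2000). Remaining: Δeast = -5329.89, Δnorth = 2435.22.
Bearing = atan2(-5329.89, 2435.22) mod 360° = 294.56°; distance = √((-5329.89)² + (2435.22)²) = 5859.860 m.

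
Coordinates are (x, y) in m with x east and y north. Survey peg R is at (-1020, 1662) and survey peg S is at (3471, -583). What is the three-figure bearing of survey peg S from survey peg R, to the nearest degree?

Δeast = 3471 − -1020 = 4491.00; Δnorth = -583 − 1662 = -2245.00.
Bearing = atan2(Δeast, Δnorth) mod 360° = 116.56° ≈ 117°.

117°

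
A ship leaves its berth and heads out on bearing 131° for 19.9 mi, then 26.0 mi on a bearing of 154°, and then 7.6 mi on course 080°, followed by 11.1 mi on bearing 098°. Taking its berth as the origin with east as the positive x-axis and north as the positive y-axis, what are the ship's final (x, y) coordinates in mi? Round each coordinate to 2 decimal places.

(44.89, -36.65)

Leg 1 (131°, 19.9 mi): east 19.9 sin 131° = 15.02, north 19.9 cos 131° = -13.06
Leg 2 (154°, 26.0 mi): east 26.0 sin 154° = 11.40, north 26.0 cos 154° = -23.37
Leg 3 (080°, 7.6 mi): east 7.6 sin 80° = 7.48, north 7.6 cos 80° = 1.32
Leg 4 (098°, 11.1 mi): east 11.1 sin 98° = 10.99, north 11.1 cos 98° = -1.54
Summing: 44.89 mi east, -36.65 mi north → (44.89, -36.65).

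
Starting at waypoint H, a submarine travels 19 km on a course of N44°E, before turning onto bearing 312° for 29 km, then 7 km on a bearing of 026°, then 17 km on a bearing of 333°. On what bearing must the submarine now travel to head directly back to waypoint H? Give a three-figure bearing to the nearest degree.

167°

Leg 1 (N44°E, 19 km): east 19 sin 44° = 13.20, north 19 cos 44° = 13.67
Leg 2 (312°, 29 km): east 29 sin 312° = -21.55, north 29 cos 312° = 19.40
Leg 3 (026°, 7 km): east 7 sin 26° = 3.07, north 7 cos 26° = 6.29
Leg 4 (333°, 17 km): east 17 sin 333° = -7.72, north 17 cos 333° = 15.15
Net displacement: -13.00 east, 54.51 north. Direction back to start is (13.00, -54.51): bearing = atan2(13.00, -54.51) mod 360° = 166.58° ≈ 167°.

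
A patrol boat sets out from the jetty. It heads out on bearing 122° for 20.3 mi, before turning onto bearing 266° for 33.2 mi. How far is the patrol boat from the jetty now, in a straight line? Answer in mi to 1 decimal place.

Leg 1 (122°, 20.3 mi): east 20.3 sin 122° = 17.22, north 20.3 cos 122° = -10.76
Leg 2 (266°, 33.2 mi): east 33.2 sin 266° = -33.12, north 33.2 cos 266° = -2.32
Net: -15.90 east, -13.07 north. Distance = √((-15.90)² + (-13.07)²) = 20.587 mi.

20.6 mi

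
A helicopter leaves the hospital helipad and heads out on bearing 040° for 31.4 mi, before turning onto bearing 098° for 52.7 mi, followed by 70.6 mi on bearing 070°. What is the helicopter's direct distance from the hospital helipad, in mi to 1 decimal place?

Leg 1 (040°, 31.4 mi): east 31.4 sin 40° = 20.18, north 31.4 cos 40° = 24.05
Leg 2 (098°, 52.7 mi): east 52.7 sin 98° = 52.19, north 52.7 cos 98° = -7.33
Leg 3 (070°, 70.6 mi): east 70.6 sin 70° = 66.34, north 70.6 cos 70° = 24.15
Net: 138.71 east, 40.87 north. Distance = √((138.71)² + (40.87)²) = 144.607 mi.

144.6 mi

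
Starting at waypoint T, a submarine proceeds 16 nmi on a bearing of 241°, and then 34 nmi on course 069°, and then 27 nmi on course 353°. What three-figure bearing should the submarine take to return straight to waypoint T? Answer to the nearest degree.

205°

Leg 1 (241°, 16 nmi): east 16 sin 241° = -13.99, north 16 cos 241° = -7.76
Leg 2 (069°, 34 nmi): east 34 sin 69° = 31.74, north 34 cos 69° = 12.18
Leg 3 (353°, 27 nmi): east 27 sin 353° = -3.29, north 27 cos 353° = 26.80
Net displacement: 14.46 east, 31.23 north. Direction back to start is (-14.46, -31.23): bearing = atan2(-14.46, -31.23) mod 360° = 204.84° ≈ 205°.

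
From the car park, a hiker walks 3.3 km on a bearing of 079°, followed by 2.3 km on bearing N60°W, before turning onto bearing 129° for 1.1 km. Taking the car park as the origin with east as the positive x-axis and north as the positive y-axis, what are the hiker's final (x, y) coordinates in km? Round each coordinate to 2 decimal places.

Leg 1 (079°, 3.3 km): east 3.3 sin 79° = 3.24, north 3.3 cos 79° = 0.63
Leg 2 (N60°W, 2.3 km): east 2.3 sin 300° = -1.99, north 2.3 cos 300° = 1.15
Leg 3 (129°, 1.1 km): east 1.1 sin 129° = 0.85, north 1.1 cos 129° = -0.69
Summing: 2.10 km east, 1.09 km north → (2.10, 1.09).

(2.10, 1.09)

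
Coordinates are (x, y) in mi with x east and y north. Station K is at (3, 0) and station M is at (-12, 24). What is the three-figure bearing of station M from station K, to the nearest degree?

Δeast = -12 − 3 = -15.00; Δnorth = 24 − 0 = 24.00.
Bearing = atan2(Δeast, Δnorth) mod 360° = 327.99° ≈ 328°.

328°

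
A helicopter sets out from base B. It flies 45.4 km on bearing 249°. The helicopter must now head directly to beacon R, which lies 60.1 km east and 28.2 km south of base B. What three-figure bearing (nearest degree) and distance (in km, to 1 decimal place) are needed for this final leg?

097°, 103.2 km

Leg 1 (249°, 45.4 km): east 45.4 sin 249° = -42.38, north 45.4 cos 249° = -16.27
Current position: (-42.38, -16.27). Target: (60.1, -28.2). Remaining: Δeast = 102.48, Δnorth = -11.93.
Bearing = atan2(102.48, -11.93) mod 360° = 96.64°; distance = √((102.48)² + (-11.93)²) = 103.177 km.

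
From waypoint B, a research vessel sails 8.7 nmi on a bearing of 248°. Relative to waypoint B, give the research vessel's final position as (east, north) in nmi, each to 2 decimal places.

(-8.07, -3.26)

Leg 1 (248°, 8.7 nmi): east 8.7 sin 248° = -8.07, north 8.7 cos 248° = -3.26
Summing: -8.07 nmi east, -3.26 nmi north → (-8.07, -3.26).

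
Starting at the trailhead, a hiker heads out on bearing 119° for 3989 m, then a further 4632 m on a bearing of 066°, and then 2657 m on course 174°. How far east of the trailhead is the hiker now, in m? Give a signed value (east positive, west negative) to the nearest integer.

Leg 1 (119°, 3989 m): east 3989 sin 119° = 3488.86, north 3989 cos 119° = -1933.91
Leg 2 (066°, 4632 m): east 4632 sin 66° = 4231.54, north 4632 cos 66° = 1884.00
Leg 3 (174°, 2657 m): east 2657 sin 174° = 277.73, north 2657 cos 174° = -2642.44
Net east component: 7998.13 m.

7998 m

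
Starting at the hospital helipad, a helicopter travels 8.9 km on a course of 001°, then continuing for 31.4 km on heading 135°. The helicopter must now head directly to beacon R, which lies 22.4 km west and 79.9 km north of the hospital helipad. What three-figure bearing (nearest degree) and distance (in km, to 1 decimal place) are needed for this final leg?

334°, 103.4 km

Leg 1 (001°, 8.9 km): east 8.9 sin 1° = 0.16, north 8.9 cos 1° = 8.90
Leg 2 (135°, 31.4 km): east 31.4 sin 135° = 22.20, north 31.4 cos 135° = -22.20
Current position: (22.36, -13.30). Target: (-22.4, 79.9). Remaining: Δeast = -44.76, Δnorth = 93.20.
Bearing = atan2(-44.76, 93.20) mod 360° = 334.35°; distance = √((-44.76)² + (93.20)²) = 103.394 km.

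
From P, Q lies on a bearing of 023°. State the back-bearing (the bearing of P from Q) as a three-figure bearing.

Back-bearing = 023° + 180° = 203°.

203°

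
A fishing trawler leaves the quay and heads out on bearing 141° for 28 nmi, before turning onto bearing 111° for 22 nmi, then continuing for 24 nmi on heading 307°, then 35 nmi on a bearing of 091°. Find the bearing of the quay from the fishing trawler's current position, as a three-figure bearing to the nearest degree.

286°

Leg 1 (141°, 28 nmi): east 28 sin 141° = 17.62, north 28 cos 141° = -21.76
Leg 2 (111°, 22 nmi): east 22 sin 111° = 20.54, north 22 cos 111° = -7.88
Leg 3 (307°, 24 nmi): east 24 sin 307° = -19.17, north 24 cos 307° = 14.44
Leg 4 (091°, 35 nmi): east 35 sin 91° = 34.99, north 35 cos 91° = -0.61
Net displacement: 53.99 east, -15.81 north. Direction back to start is (-53.99, 15.81): bearing = atan2(-53.99, 15.81) mod 360° = 286.32° ≈ 286°.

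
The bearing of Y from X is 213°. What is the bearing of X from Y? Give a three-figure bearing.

033°

Back-bearing = 213° − 180° = 033°.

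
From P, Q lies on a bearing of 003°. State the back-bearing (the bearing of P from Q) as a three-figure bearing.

Back-bearing = 003° + 180° = 183°.

183°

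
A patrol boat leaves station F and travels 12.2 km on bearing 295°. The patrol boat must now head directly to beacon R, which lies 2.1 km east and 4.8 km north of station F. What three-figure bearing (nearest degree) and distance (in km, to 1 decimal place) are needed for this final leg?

Leg 1 (295°, 12.2 km): east 12.2 sin 295° = -11.06, north 12.2 cos 295° = 5.16
Current position: (-11.06, 5.16). Target: (2.1, 4.8). Remaining: Δeast = 13.16, Δnorth = -0.36.
Bearing = atan2(13.16, -0.36) mod 360° = 91.55°; distance = √((13.16)² + (-0.36)²) = 13.162 km.

092°, 13.2 km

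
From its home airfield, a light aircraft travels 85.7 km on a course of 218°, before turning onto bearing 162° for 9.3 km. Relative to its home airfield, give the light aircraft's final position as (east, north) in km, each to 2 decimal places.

(-49.89, -76.38)

Leg 1 (218°, 85.7 km): east 85.7 sin 218° = -52.76, north 85.7 cos 218° = -67.53
Leg 2 (162°, 9.3 km): east 9.3 sin 162° = 2.87, north 9.3 cos 162° = -8.84
Summing: -49.89 km east, -76.38 km north → (-49.89, -76.38).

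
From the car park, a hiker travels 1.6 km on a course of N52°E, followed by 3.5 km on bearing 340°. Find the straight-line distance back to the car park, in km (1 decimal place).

Leg 1 (N52°E, 1.6 km): east 1.6 sin 52° = 1.26, north 1.6 cos 52° = 0.99
Leg 2 (340°, 3.5 km): east 3.5 sin 340° = -1.20, north 3.5 cos 340° = 3.29
Net: 0.06 east, 4.27 north. Distance = √((0.06)² + (4.27)²) = 4.274 km.

4.3 km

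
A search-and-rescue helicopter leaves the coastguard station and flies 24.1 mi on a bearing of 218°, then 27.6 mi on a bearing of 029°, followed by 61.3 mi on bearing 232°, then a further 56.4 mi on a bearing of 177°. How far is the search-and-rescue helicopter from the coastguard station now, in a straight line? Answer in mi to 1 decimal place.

Leg 1 (218°, 24.1 mi): east 24.1 sin 218° = -14.84, north 24.1 cos 218° = -18.99
Leg 2 (029°, 27.6 mi): east 27.6 sin 29° = 13.38, north 27.6 cos 29° = 24.14
Leg 3 (232°, 61.3 mi): east 61.3 sin 232° = -48.31, north 61.3 cos 232° = -37.74
Leg 4 (177°, 56.4 mi): east 56.4 sin 177° = 2.95, north 56.4 cos 177° = -56.32
Net: -46.81 east, -88.91 north. Distance = √((-46.81)² + (-88.91)²) = 100.483 mi.

100.5 mi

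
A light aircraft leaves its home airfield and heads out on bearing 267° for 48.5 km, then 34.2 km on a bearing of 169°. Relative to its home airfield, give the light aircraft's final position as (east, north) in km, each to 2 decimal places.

Leg 1 (267°, 48.5 km): east 48.5 sin 267° = -48.43, north 48.5 cos 267° = -2.54
Leg 2 (169°, 34.2 km): east 34.2 sin 169° = 6.53, north 34.2 cos 169° = -33.57
Summing: -41.91 km east, -36.11 km north → (-41.91, -36.11).

(-41.91, -36.11)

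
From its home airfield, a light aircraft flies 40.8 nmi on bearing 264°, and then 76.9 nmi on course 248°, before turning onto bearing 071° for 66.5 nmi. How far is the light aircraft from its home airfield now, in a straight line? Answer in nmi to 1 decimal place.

50.3 nmi

Leg 1 (264°, 40.8 nmi): east 40.8 sin 264° = -40.58, north 40.8 cos 264° = -4.26
Leg 2 (248°, 76.9 nmi): east 76.9 sin 248° = -71.30, north 76.9 cos 248° = -28.81
Leg 3 (071°, 66.5 nmi): east 66.5 sin 71° = 62.88, north 66.5 cos 71° = 21.65
Net: -49.00 east, -11.42 north. Distance = √((-49.00)² + (-11.42)²) = 50.314 nmi.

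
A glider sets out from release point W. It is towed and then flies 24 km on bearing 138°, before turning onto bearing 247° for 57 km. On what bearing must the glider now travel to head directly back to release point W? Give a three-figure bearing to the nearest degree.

042°

Leg 1 (138°, 24 km): east 24 sin 138° = 16.06, north 24 cos 138° = -17.84
Leg 2 (247°, 57 km): east 57 sin 247° = -52.47, north 57 cos 247° = -22.27
Net displacement: -36.41 east, -40.11 north. Direction back to start is (36.41, 40.11): bearing = atan2(36.41, 40.11) mod 360° = 42.23° ≈ 042°.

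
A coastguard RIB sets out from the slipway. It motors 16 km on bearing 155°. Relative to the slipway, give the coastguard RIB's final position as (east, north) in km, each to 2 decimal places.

Leg 1 (155°, 16 km): east 16 sin 155° = 6.76, north 16 cos 155° = -14.50
Summing: 6.76 km east, -14.50 km north → (6.76, -14.50).

(6.76, -14.50)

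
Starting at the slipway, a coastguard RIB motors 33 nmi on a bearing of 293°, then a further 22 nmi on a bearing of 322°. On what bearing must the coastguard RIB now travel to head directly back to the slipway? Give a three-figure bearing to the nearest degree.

Leg 1 (293°, 33 nmi): east 33 sin 293° = -30.38, north 33 cos 293° = 12.89
Leg 2 (322°, 22 nmi): east 22 sin 322° = -13.54, north 22 cos 322° = 17.34
Net displacement: -43.92 east, 30.23 north. Direction back to start is (43.92, -30.23): bearing = atan2(43.92, -30.23) mod 360° = 124.54° ≈ 125°.

125°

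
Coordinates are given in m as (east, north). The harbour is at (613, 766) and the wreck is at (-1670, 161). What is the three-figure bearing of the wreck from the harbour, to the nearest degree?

Δeast = -1670 − 613 = -2283.00; Δnorth = 161 − 766 = -605.00.
Bearing = atan2(Δeast, Δnorth) mod 360° = 255.16° ≈ 255°.

255°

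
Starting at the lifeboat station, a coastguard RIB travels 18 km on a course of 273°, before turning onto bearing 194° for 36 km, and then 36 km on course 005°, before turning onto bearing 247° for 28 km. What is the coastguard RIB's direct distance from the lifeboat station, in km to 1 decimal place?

50.1 km

Leg 1 (273°, 18 km): east 18 sin 273° = -17.98, north 18 cos 273° = 0.94
Leg 2 (194°, 36 km): east 36 sin 194° = -8.71, north 36 cos 194° = -34.93
Leg 3 (005°, 36 km): east 36 sin 5° = 3.14, north 36 cos 5° = 35.86
Leg 4 (247°, 28 km): east 28 sin 247° = -25.77, north 28 cos 247° = -10.94
Net: -49.32 east, -9.07 north. Distance = √((-49.32)² + (-9.07)²) = 50.147 km.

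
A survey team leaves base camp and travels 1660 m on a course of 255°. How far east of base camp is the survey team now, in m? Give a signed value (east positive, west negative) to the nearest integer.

Leg 1 (255°, 1660 m): east 1660 sin 255° = -1603.44, north 1660 cos 255° = -429.64
Net east component: -1603.44 m.

-1603 m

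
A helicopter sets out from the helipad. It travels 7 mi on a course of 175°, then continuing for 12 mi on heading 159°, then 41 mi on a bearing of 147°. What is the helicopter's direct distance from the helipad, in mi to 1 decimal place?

Leg 1 (175°, 7 mi): east 7 sin 175° = 0.61, north 7 cos 175° = -6.97
Leg 2 (159°, 12 mi): east 12 sin 159° = 4.30, north 12 cos 159° = -11.20
Leg 3 (147°, 41 mi): east 41 sin 147° = 22.33, north 41 cos 147° = -34.39
Net: 27.24 east, -52.56 north. Distance = √((27.24)² + (-52.56)²) = 59.201 mi.

59.2 mi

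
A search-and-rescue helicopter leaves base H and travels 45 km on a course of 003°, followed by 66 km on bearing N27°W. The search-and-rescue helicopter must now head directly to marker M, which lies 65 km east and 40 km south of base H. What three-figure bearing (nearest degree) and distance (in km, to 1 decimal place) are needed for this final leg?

147°, 171.0 km

Leg 1 (003°, 45 km): east 45 sin 3° = 2.36, north 45 cos 3° = 44.94
Leg 2 (N27°W, 66 km): east 66 sin 333° = -29.96, north 66 cos 333° = 58.81
Current position: (-27.61, 103.74). Target: (65, -40). Remaining: Δeast = 92.61, Δnorth = -143.74.
Bearing = atan2(92.61, -143.74) mod 360° = 147.21°; distance = √((92.61)² + (-143.74)²) = 170.994 km.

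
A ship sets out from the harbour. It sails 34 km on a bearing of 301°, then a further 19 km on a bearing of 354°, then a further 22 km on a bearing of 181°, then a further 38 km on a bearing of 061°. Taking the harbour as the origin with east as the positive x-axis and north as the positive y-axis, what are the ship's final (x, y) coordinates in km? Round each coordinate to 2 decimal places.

Leg 1 (301°, 34 km): east 34 sin 301° = -29.14, north 34 cos 301° = 17.51
Leg 2 (354°, 19 km): east 19 sin 354° = -1.99, north 19 cos 354° = 18.90
Leg 3 (181°, 22 km): east 22 sin 181° = -0.38, north 22 cos 181° = -22.00
Leg 4 (061°, 38 km): east 38 sin 61° = 33.24, north 38 cos 61° = 18.42
Summing: 1.72 km east, 32.83 km north → (1.72, 32.83).

(1.72, 32.83)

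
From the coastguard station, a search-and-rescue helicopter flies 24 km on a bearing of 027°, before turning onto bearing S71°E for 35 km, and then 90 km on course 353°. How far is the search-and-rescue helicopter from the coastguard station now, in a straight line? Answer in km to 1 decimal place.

104.7 km

Leg 1 (027°, 24 km): east 24 sin 27° = 10.90, north 24 cos 27° = 21.38
Leg 2 (S71°E, 35 km): east 35 sin 109° = 33.09, north 35 cos 109° = -11.39
Leg 3 (353°, 90 km): east 90 sin 353° = -10.97, north 90 cos 353° = 89.33
Net: 33.02 east, 99.32 north. Distance = √((33.02)² + (99.32)²) = 104.664 km.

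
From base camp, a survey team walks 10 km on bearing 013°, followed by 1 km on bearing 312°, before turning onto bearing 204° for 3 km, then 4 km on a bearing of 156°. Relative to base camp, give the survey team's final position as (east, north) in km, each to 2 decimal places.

(1.91, 4.02)

Leg 1 (013°, 10 km): east 10 sin 13° = 2.25, north 10 cos 13° = 9.74
Leg 2 (312°, 1 km): east 1 sin 312° = -0.74, north 1 cos 312° = 0.67
Leg 3 (204°, 3 km): east 3 sin 204° = -1.22, north 3 cos 204° = -2.74
Leg 4 (156°, 4 km): east 4 sin 156° = 1.63, north 4 cos 156° = -3.65
Summing: 1.91 km east, 4.02 km north → (1.91, 4.02).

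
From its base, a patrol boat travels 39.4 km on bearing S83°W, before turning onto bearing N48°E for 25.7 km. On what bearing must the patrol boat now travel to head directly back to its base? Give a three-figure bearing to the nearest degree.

Leg 1 (S83°W, 39.4 km): east 39.4 sin 263° = -39.11, north 39.4 cos 263° = -4.80
Leg 2 (N48°E, 25.7 km): east 25.7 sin 48° = 19.10, north 25.7 cos 48° = 17.20
Net displacement: -20.01 east, 12.40 north. Direction back to start is (20.01, -12.40): bearing = atan2(20.01, -12.40) mod 360° = 121.78° ≈ 122°.

122°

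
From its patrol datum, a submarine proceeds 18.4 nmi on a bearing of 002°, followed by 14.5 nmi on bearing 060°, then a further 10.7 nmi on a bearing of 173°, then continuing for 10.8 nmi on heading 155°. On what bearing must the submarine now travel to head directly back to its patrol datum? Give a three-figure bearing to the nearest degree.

255°

Leg 1 (002°, 18.4 nmi): east 18.4 sin 2° = 0.64, north 18.4 cos 2° = 18.39
Leg 2 (060°, 14.5 nmi): east 14.5 sin 60° = 12.56, north 14.5 cos 60° = 7.25
Leg 3 (173°, 10.7 nmi): east 10.7 sin 173° = 1.30, north 10.7 cos 173° = -10.62
Leg 4 (155°, 10.8 nmi): east 10.8 sin 155° = 4.56, north 10.8 cos 155° = -9.79
Net displacement: 19.07 east, 5.23 north. Direction back to start is (-19.07, -5.23): bearing = atan2(-19.07, -5.23) mod 360° = 254.66° ≈ 255°.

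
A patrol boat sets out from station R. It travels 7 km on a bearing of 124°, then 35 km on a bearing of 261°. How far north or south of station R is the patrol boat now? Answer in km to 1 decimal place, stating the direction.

Leg 1 (124°, 7 km): east 7 sin 124° = 5.80, north 7 cos 124° = -3.91
Leg 2 (261°, 35 km): east 35 sin 261° = -34.57, north 35 cos 261° = -5.48
Net north component: -9.39 km.

9.4 km south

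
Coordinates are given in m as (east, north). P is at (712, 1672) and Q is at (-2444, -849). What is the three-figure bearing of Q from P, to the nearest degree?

Δeast = -2444 − 712 = -3156.00; Δnorth = -849 − 1672 = -2521.00.
Bearing = atan2(Δeast, Δnorth) mod 360° = 231.38° ≈ 231°.

231°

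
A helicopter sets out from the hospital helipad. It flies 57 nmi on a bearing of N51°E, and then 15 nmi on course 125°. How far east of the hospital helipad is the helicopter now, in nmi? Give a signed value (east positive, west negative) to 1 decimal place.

56.6 nmi

Leg 1 (N51°E, 57 nmi): east 57 sin 51° = 44.30, north 57 cos 51° = 35.87
Leg 2 (125°, 15 nmi): east 15 sin 125° = 12.29, north 15 cos 125° = -8.60
Net east component: 56.58 nmi.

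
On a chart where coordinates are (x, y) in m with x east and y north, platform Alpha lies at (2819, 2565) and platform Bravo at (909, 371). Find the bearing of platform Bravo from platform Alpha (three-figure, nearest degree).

Δeast = 909 − 2819 = -1910.00; Δnorth = 371 − 2565 = -2194.00.
Bearing = atan2(Δeast, Δnorth) mod 360° = 221.04° ≈ 221°.

221°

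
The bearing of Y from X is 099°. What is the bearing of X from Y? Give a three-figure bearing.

Back-bearing = 099° + 180° = 279°.

279°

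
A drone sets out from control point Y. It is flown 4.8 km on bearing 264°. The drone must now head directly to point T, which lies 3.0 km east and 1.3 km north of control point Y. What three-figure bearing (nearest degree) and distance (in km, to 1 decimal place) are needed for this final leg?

077°, 8.0 km

Leg 1 (264°, 4.8 km): east 4.8 sin 264° = -4.77, north 4.8 cos 264° = -0.50
Current position: (-4.77, -0.50). Target: (3.0, 1.3). Remaining: Δeast = 7.77, Δnorth = 1.80.
Bearing = atan2(7.77, 1.80) mod 360° = 76.95°; distance = √((7.77)² + (1.80)²) = 7.980 km.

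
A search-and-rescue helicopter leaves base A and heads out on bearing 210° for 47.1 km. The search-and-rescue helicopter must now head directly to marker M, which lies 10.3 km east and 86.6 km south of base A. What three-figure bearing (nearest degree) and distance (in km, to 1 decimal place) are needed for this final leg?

144°, 57.0 km

Leg 1 (210°, 47.1 km): east 47.1 sin 210° = -23.55, north 47.1 cos 210° = -40.79
Current position: (-23.55, -40.79). Target: (10.3, -86.6). Remaining: Δeast = 33.85, Δnorth = -45.81.
Bearing = atan2(33.85, -45.81) mod 360° = 143.54°; distance = √((33.85)² + (-45.81)²) = 56.960 km.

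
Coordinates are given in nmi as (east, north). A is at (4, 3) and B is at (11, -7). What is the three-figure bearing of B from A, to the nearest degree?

145°

Δeast = 11 − 4 = 7.00; Δnorth = -7 − 3 = -10.00.
Bearing = atan2(Δeast, Δnorth) mod 360° = 145.01° ≈ 145°.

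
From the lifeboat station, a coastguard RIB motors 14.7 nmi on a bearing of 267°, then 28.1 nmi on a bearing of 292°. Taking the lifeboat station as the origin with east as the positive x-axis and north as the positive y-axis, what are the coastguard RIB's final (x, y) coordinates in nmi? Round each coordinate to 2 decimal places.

(-40.73, 9.76)

Leg 1 (267°, 14.7 nmi): east 14.7 sin 267° = -14.68, north 14.7 cos 267° = -0.77
Leg 2 (292°, 28.1 nmi): east 28.1 sin 292° = -26.05, north 28.1 cos 292° = 10.53
Summing: -40.73 nmi east, 9.76 nmi north → (-40.73, 9.76).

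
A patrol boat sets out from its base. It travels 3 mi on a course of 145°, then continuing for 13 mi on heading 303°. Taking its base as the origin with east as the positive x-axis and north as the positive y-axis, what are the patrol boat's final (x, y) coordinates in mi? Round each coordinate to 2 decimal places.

Leg 1 (145°, 3 mi): east 3 sin 145° = 1.72, north 3 cos 145° = -2.46
Leg 2 (303°, 13 mi): east 13 sin 303° = -10.90, north 13 cos 303° = 7.08
Summing: -9.18 mi east, 4.62 mi north → (-9.18, 4.62).

(-9.18, 4.62)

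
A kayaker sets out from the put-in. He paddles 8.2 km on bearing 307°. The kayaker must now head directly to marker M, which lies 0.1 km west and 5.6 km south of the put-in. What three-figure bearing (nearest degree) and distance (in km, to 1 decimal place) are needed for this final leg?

149°, 12.4 km

Leg 1 (307°, 8.2 km): east 8.2 sin 307° = -6.55, north 8.2 cos 307° = 4.93
Current position: (-6.55, 4.93). Target: (-0.1, -5.6). Remaining: Δeast = 6.45, Δnorth = -10.53.
Bearing = atan2(6.45, -10.53) mod 360° = 148.53°; distance = √((6.45)² + (-10.53)²) = 12.352 km.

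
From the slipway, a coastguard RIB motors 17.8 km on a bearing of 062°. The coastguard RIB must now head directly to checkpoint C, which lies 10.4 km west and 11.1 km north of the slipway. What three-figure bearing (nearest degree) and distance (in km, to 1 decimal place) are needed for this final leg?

276°, 26.3 km

Leg 1 (062°, 17.8 km): east 17.8 sin 62° = 15.72, north 17.8 cos 62° = 8.36
Current position: (15.72, 8.36). Target: (-10.4, 11.1). Remaining: Δeast = -26.12, Δnorth = 2.74.
Bearing = atan2(-26.12, 2.74) mod 360° = 276.00°; distance = √((-26.12)² + (2.74)²) = 26.260 km.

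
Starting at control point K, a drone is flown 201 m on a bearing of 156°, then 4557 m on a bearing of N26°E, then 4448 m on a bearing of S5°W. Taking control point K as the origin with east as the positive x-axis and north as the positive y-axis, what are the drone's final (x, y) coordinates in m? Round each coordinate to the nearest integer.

(1692, -519)

Leg 1 (156°, 201 m): east 201 sin 156° = 81.75, north 201 cos 156° = -183.62
Leg 2 (N26°E, 4557 m): east 4557 sin 26° = 1997.66, north 4557 cos 26° = 4095.80
Leg 3 (S5°W, 4448 m): east 4448 sin 185° = -387.67, north 4448 cos 185° = -4431.07
Summing: 1691.74 m east, -518.89 m north → (1692, -519).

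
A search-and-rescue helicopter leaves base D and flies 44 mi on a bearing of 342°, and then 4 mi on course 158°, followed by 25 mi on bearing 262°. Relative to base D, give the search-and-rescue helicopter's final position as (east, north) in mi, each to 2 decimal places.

(-36.86, 34.66)

Leg 1 (342°, 44 mi): east 44 sin 342° = -13.60, north 44 cos 342° = 41.85
Leg 2 (158°, 4 mi): east 4 sin 158° = 1.50, north 4 cos 158° = -3.71
Leg 3 (262°, 25 mi): east 25 sin 262° = -24.76, north 25 cos 262° = -3.48
Summing: -36.86 mi east, 34.66 mi north → (-36.86, 34.66).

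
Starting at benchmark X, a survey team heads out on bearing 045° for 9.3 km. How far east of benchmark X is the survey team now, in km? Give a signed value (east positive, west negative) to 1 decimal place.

Leg 1 (045°, 9.3 km): east 9.3 sin 45° = 6.58, north 9.3 cos 45° = 6.58
Net east component: 6.58 km.

6.6 km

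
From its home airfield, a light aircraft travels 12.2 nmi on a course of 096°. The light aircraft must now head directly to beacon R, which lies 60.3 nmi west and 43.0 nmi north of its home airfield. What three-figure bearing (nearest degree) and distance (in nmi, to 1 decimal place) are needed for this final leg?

Leg 1 (096°, 12.2 nmi): east 12.2 sin 96° = 12.13, north 12.2 cos 96° = -1.28
Current position: (12.13, -1.28). Target: (-60.3, 43.0). Remaining: Δeast = -72.43, Δnorth = 44.28.
Bearing = atan2(-72.43, 44.28) mod 360° = 301.44°; distance = √((-72.43)² + (44.28)²) = 84.893 nmi.

301°, 84.9 nmi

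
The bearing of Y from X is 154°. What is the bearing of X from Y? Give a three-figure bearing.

334°

Back-bearing = 154° + 180° = 334°.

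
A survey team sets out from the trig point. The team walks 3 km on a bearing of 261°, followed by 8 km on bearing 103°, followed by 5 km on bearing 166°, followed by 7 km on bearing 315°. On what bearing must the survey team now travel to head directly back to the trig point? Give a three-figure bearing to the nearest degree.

333°

Leg 1 (261°, 3 km): east 3 sin 261° = -2.96, north 3 cos 261° = -0.47
Leg 2 (103°, 8 km): east 8 sin 103° = 7.79, north 8 cos 103° = -1.80
Leg 3 (166°, 5 km): east 5 sin 166° = 1.21, north 5 cos 166° = -4.85
Leg 4 (315°, 7 km): east 7 sin 315° = -4.95, north 7 cos 315° = 4.95
Net displacement: 1.09 east, -2.17 north. Direction back to start is (-1.09, 2.17): bearing = atan2(-1.09, 2.17) mod 360° = 333.30° ≈ 333°.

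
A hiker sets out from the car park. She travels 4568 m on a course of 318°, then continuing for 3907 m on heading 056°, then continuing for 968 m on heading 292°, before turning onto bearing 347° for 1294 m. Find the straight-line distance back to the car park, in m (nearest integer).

7273 m

Leg 1 (318°, 4568 m): east 4568 sin 318° = -3056.59, north 4568 cos 318° = 3394.69
Leg 2 (056°, 3907 m): east 3907 sin 56° = 3239.05, north 3907 cos 56° = 2184.77
Leg 3 (292°, 968 m): east 968 sin 292° = -897.51, north 968 cos 292° = 362.62
Leg 4 (347°, 1294 m): east 1294 sin 347° = -291.09, north 1294 cos 347° = 1260.83
Net: -1006.14 east, 7202.91 north. Distance = √((-1006.14)² + (7202.91)²) = 7272.838 m.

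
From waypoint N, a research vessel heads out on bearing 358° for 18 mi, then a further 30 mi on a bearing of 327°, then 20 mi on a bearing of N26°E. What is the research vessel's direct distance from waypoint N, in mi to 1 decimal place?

61.7 mi

Leg 1 (358°, 18 mi): east 18 sin 358° = -0.63, north 18 cos 358° = 17.99
Leg 2 (327°, 30 mi): east 30 sin 327° = -16.34, north 30 cos 327° = 25.16
Leg 3 (N26°E, 20 mi): east 20 sin 26° = 8.77, north 20 cos 26° = 17.98
Net: -8.20 east, 61.13 north. Distance = √((-8.20)² + (61.13)²) = 61.673 mi.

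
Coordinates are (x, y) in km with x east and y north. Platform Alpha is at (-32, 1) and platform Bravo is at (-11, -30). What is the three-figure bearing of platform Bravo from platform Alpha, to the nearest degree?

146°

Δeast = -11 − -32 = 21.00; Δnorth = -30 − 1 = -31.00.
Bearing = atan2(Δeast, Δnorth) mod 360° = 145.89° ≈ 146°.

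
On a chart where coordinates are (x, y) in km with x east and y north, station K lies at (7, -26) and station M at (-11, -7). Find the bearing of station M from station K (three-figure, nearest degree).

Δeast = -11 − 7 = -18.00; Δnorth = -7 − -26 = 19.00.
Bearing = atan2(Δeast, Δnorth) mod 360° = 316.55° ≈ 317°.

317°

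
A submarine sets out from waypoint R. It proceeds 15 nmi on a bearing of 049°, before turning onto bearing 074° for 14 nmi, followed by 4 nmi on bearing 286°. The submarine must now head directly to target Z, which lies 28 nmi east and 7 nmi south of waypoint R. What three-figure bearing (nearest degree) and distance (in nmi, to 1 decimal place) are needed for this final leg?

162°, 22.9 nmi

Leg 1 (049°, 15 nmi): east 15 sin 49° = 11.32, north 15 cos 49° = 9.84
Leg 2 (074°, 14 nmi): east 14 sin 74° = 13.46, north 14 cos 74° = 3.86
Leg 3 (286°, 4 nmi): east 4 sin 286° = -3.85, north 4 cos 286° = 1.10
Current position: (20.93, 14.80). Target: (28, -7). Remaining: Δeast = 7.07, Δnorth = -21.80.
Bearing = atan2(7.07, -21.80) mod 360° = 162.04°; distance = √((7.07)² + (-21.80)²) = 22.919 nmi.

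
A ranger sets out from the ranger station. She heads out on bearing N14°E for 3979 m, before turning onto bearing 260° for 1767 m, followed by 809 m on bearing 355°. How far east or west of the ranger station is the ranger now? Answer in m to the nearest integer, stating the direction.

Leg 1 (N14°E, 3979 m): east 3979 sin 14° = 962.61, north 3979 cos 14° = 3860.81
Leg 2 (260°, 1767 m): east 1767 sin 260° = -1740.16, north 1767 cos 260° = -306.84
Leg 3 (355°, 809 m): east 809 sin 355° = -70.51, north 809 cos 355° = 805.92
Net east component: -848.06 m.

848 m west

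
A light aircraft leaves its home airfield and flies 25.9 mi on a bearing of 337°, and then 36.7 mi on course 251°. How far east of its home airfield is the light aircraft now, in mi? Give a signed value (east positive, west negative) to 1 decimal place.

Leg 1 (337°, 25.9 mi): east 25.9 sin 337° = -10.12, north 25.9 cos 337° = 23.84
Leg 2 (251°, 36.7 mi): east 36.7 sin 251° = -34.70, north 36.7 cos 251° = -11.95
Net east component: -44.82 mi.

-44.8 mi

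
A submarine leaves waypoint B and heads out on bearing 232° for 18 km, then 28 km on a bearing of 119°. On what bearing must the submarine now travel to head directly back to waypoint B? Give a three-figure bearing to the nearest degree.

337°

Leg 1 (232°, 18 km): east 18 sin 232° = -14.18, north 18 cos 232° = -11.08
Leg 2 (119°, 28 km): east 28 sin 119° = 24.49, north 28 cos 119° = -13.57
Net displacement: 10.31 east, -24.66 north. Direction back to start is (-10.31, 24.66): bearing = atan2(-10.31, 24.66) mod 360° = 337.32° ≈ 337°.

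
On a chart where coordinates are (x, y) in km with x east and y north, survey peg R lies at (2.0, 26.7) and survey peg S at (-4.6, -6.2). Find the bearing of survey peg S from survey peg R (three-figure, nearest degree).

191°

Δeast = -4.6 − 2.0 = -6.60; Δnorth = -6.2 − 26.7 = -32.90.
Bearing = atan2(Δeast, Δnorth) mod 360° = 191.34° ≈ 191°.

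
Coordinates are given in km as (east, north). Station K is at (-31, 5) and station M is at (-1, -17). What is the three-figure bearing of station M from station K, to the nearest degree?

Δeast = -1 − -31 = 30.00; Δnorth = -17 − 5 = -22.00.
Bearing = atan2(Δeast, Δnorth) mod 360° = 126.25° ≈ 126°.

126°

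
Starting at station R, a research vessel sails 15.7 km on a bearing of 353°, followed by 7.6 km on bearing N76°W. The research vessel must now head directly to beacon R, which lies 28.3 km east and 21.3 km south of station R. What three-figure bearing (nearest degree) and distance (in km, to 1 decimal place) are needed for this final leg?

136°, 54.0 km

Leg 1 (353°, 15.7 km): east 15.7 sin 353° = -1.91, north 15.7 cos 353° = 15.58
Leg 2 (N76°W, 7.6 km): east 7.6 sin 284° = -7.37, north 7.6 cos 284° = 1.84
Current position: (-9.29, 17.42). Target: (28.3, -21.3). Remaining: Δeast = 37.59, Δnorth = -38.72.
Bearing = atan2(37.59, -38.72) mod 360° = 135.85°; distance = √((37.59)² + (-38.72)²) = 53.965 km.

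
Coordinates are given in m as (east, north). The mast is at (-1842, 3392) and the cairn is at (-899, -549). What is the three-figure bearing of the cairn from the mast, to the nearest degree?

Δeast = -899 − -1842 = 943.00; Δnorth = -549 − 3392 = -3941.00.
Bearing = atan2(Δeast, Δnorth) mod 360° = 166.54° ≈ 167°.

167°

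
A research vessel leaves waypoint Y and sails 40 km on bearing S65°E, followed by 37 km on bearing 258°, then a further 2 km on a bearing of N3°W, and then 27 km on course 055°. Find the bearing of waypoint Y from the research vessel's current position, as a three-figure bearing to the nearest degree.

Leg 1 (S65°E, 40 km): east 40 sin 115° = 36.25, north 40 cos 115° = -16.90
Leg 2 (258°, 37 km): east 37 sin 258° = -36.19, north 37 cos 258° = -7.69
Leg 3 (N3°W, 2 km): east 2 sin 357° = -0.10, north 2 cos 357° = 2.00
Leg 4 (055°, 27 km): east 27 sin 55° = 22.12, north 27 cos 55° = 15.49
Net displacement: 22.07 east, -7.11 north. Direction back to start is (-22.07, 7.11): bearing = atan2(-22.07, 7.11) mod 360° = 287.86° ≈ 288°.

288°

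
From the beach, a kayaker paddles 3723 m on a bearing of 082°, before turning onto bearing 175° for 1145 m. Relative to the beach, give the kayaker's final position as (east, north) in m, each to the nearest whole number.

(3787, -623)

Leg 1 (082°, 3723 m): east 3723 sin 82° = 3686.77, north 3723 cos 82° = 518.14
Leg 2 (175°, 1145 m): east 1145 sin 175° = 99.79, north 1145 cos 175° = -1140.64
Summing: 3786.56 m east, -622.50 m north → (3787, -623).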